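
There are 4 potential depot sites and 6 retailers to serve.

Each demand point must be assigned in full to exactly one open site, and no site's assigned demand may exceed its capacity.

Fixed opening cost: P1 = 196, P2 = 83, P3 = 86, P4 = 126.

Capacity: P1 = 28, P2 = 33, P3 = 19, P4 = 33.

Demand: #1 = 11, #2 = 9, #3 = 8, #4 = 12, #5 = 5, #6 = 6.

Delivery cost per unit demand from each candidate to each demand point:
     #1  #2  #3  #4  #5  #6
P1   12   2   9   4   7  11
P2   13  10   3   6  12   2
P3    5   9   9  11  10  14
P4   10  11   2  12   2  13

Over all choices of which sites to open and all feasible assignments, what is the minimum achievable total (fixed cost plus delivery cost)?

519

Open {P2, P4}; cheapest assignment that respects the capacities:
  P2 (cap 33, load 27): #2, #4, #6 — cost 9×10 + 12×6 + 6×2 = 174
  P4 (cap 33, load 24): #1, #3, #5 — cost 11×10 + 8×2 + 5×2 = 136
  Shipping 310, fixed 209 → total 519.
  Any other capacity-feasible assignment to {P2, P4} ships for at least 310.
Compare {P2, P3}: its best feasible assignment gives total 530.
Compare {P2, P3, P4}: its best feasible assignment gives total 550.
Every other set of open sites that can feasibly serve all demand totals ≥ 530 even under its best assignment. Minimum: 519.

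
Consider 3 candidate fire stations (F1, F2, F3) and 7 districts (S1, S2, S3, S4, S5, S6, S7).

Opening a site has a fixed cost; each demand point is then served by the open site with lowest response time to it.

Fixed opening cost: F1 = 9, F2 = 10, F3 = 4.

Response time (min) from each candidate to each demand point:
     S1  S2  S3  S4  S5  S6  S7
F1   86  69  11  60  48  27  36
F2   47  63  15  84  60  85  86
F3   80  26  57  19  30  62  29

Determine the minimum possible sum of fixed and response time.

212

Open {F1, F2, F3}: assign each demand point to its cheapest open site.
  S1→F2 47, S2→F3 26, S3→F1 11, S4→F3 19, S5→F3 30, S6→F1 27, S7→F3 29
  response time 189, fixed 23 → total 212.
Compare {F1, F3}: response time 222 + fixed 13 = 235.
Compare {F2, F3}: response time 228 + fixed 14 = 242.
Compare {F3}: response time 303 + fixed 4 = 307.
All other subsets cost ≥ 235. Minimum total cost: 212.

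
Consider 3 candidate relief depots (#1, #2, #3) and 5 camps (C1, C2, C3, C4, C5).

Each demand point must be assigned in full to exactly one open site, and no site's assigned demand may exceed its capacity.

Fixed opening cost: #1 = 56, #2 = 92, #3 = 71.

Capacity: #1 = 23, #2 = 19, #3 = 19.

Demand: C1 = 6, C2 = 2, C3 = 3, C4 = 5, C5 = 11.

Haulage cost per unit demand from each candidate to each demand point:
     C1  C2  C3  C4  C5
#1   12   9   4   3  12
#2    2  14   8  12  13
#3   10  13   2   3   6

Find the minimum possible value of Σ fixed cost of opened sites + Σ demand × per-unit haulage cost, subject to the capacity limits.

Open {#2, #3}; cheapest assignment that respects the capacities:
  #2 (cap 19, load 8): C1, C2 — cost 6×2 + 2×14 = 40
  #3 (cap 19, load 19): C3, C4, C5 — cost 3×2 + 5×3 + 11×6 = 87
  Shipping 127, fixed 163 → total 290.
  Any other capacity-feasible assignment to {#2, #3} ships for at least 127.
Compare {#1, #3}: its best feasible assignment gives total 298.
Compare {#1, #2, #3}: its best feasible assignment gives total 336.
Every other set of open sites that can feasibly serve all demand totals ≥ 298 even under its best assignment. Minimum: 290.

290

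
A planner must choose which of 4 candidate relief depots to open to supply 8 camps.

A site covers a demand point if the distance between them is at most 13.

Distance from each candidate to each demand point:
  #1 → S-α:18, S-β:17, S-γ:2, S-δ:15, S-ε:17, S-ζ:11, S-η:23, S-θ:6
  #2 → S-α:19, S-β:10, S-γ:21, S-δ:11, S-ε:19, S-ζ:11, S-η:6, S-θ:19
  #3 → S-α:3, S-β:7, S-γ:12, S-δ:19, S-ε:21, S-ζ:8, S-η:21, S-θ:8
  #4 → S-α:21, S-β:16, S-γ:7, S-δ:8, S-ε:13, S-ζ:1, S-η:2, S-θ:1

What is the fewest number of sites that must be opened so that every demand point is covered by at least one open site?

2

Coverage sets (demand points within 13 of each site):
  #1: {S-γ, S-ζ, S-θ}
  #2: {S-β, S-δ, S-ζ, S-η}
  #3: {S-α, S-β, S-γ, S-ζ, S-θ}
  #4: {S-γ, S-δ, S-ε, S-ζ, S-η, S-θ}
No single site covers all 8 demand points.
But {#3, #4} covers everything, so the minimum is 2.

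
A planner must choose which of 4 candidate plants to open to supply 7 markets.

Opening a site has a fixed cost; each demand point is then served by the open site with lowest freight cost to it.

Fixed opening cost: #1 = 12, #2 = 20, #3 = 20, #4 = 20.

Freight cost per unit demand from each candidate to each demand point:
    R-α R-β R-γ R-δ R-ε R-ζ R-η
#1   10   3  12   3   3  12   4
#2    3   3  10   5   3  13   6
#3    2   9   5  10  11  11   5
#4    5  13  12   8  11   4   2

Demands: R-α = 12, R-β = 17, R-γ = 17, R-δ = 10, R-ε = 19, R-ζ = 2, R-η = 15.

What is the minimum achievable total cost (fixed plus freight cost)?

Open {#1, #3, #4}: assign each demand point to its cheapest open site.
  R-α→#3 12×2=24, R-β→#1 17×3=51, R-γ→#3 17×5=85, R-δ→#1 10×3=30, R-ε→#1 19×3=57, R-ζ→#4 2×4=8, R-η→#4 15×2=30
  freight cost 285, fixed 52 → total 337.
Compare {#1, #2, #3, #4}: freight cost 285 + fixed 72 = 357.
Compare {#1, #3}: freight cost 329 + fixed 32 = 361.
Compare {#2, #3, #4}: freight cost 305 + fixed 60 = 365.
All other subsets cost ≥ 357. Minimum total cost: 337.

337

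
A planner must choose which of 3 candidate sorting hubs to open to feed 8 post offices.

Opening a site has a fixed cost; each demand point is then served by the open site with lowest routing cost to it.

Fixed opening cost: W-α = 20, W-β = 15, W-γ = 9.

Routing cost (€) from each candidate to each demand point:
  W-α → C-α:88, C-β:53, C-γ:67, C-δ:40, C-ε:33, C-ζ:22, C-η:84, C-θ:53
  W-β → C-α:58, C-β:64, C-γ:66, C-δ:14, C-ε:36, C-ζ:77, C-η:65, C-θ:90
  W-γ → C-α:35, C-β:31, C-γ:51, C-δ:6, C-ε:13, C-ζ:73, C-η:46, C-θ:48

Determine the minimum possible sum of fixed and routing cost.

Open {W-α, W-γ}: assign each demand point to its cheapest open site.
  C-α→W-γ 35, C-β→W-γ 31, C-γ→W-γ 51, C-δ→W-γ 6, C-ε→W-γ 13, C-ζ→W-α 22, C-η→W-γ 46, C-θ→W-γ 48
  routing cost 252, fixed 29 → total 281.
Compare {W-α, W-β, W-γ}: routing cost 252 + fixed 44 = 296.
Compare {W-γ}: routing cost 303 + fixed 9 = 312.
Compare {W-β, W-γ}: routing cost 303 + fixed 24 = 327.
All other subsets cost ≥ 296. Minimum total cost: 281.

281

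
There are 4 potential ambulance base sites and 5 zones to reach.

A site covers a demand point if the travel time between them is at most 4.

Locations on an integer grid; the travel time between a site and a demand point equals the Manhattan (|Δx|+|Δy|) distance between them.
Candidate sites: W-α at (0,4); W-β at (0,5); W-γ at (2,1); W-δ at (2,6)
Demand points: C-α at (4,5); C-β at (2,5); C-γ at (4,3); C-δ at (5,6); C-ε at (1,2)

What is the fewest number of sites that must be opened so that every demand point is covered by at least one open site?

Coverage sets (demand points within 4 of each site):
  W-α: {C-β, C-ε}
  W-β: {C-α, C-β, C-ε}
  W-γ: {C-β, C-γ, C-ε}
  W-δ: {C-α, C-β, C-δ}
No single site covers all 5 demand points.
But {W-γ, W-δ} covers everything, so the minimum is 2.

2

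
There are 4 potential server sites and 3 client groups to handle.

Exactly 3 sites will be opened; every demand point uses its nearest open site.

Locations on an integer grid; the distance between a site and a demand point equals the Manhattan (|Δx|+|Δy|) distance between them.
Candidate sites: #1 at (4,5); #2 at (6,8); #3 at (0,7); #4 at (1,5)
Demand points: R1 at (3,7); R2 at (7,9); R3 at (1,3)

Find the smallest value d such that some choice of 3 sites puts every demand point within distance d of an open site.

3

Open {#1, #2, #4}.
  Farthest demand point is R1 at distance 3 (to #1); all others are ≤ 3.
With {#2, #3, #4} the worst case is 3.
With {#1, #2, #3} the worst case is 5.
No size-3 selection achieves below 3.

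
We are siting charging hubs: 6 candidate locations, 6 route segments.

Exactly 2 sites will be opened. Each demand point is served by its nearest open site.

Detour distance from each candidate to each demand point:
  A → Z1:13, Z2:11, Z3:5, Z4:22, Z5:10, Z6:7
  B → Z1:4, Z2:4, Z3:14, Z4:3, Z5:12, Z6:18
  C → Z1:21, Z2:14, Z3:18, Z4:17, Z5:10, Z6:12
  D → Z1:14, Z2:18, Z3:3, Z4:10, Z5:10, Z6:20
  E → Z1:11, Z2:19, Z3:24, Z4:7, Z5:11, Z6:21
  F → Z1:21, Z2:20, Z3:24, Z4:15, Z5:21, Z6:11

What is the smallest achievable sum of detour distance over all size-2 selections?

33

Open {A, B}.
  Z1→B 4, Z2→B 4, Z3→A 5, Z4→B 3, Z5→A 10, Z6→A 7  ⇒ total 33.
Compare {B, D}: total 42.
Compare {B, C}: total 47.
No size-2 selection does better; minimum is 33.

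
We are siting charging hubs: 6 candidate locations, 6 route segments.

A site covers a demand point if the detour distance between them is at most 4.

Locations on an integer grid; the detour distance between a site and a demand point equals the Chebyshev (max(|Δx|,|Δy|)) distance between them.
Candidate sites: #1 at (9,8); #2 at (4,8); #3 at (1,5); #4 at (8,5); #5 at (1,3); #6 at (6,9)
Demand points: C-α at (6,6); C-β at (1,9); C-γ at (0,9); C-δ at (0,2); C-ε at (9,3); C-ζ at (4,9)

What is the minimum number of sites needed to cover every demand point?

Coverage sets (demand points within 4 of each site):
  #1: {C-α}
  #2: {C-α, C-β, C-γ, C-ζ}
  #3: {C-β, C-γ, C-δ, C-ζ}
  #4: {C-α, C-ε, C-ζ}
  #5: {C-δ}
  #6: {C-α, C-ζ}
No single site covers all 6 demand points.
But {#3, #4} covers everything, so the minimum is 2.

2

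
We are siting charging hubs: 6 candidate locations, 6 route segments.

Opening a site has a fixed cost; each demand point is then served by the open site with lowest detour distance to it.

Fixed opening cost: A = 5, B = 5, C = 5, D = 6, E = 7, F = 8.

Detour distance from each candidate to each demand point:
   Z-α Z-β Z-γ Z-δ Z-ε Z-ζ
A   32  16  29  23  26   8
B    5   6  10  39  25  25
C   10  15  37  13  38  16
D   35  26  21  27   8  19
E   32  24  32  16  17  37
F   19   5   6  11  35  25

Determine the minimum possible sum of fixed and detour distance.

67

Open {A, B, D, F}: assign each demand point to its cheapest open site.
  Z-α→B 5, Z-β→F 5, Z-γ→F 6, Z-δ→F 11, Z-ε→D 8, Z-ζ→A 8
  detour distance 43, fixed 24 → total 67.
Compare {A, B, C, D}: detour distance 50 + fixed 21 = 71.
Compare {A, C, D, F}: detour distance 48 + fixed 24 = 72.
Compare {A, B, C, D, F}: detour distance 43 + fixed 29 = 72.
All other subsets cost ≥ 71. Minimum total cost: 67.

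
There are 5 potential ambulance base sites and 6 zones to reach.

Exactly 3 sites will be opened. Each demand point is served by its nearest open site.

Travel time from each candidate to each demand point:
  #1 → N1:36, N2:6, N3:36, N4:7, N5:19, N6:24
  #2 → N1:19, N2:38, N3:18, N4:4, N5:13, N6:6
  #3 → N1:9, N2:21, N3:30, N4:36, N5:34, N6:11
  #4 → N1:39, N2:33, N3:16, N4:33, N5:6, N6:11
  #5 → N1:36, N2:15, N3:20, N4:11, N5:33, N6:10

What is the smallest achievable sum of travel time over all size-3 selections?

Open {#1, #3, #4}.
  N1→#3 9, N2→#1 6, N3→#4 16, N4→#1 7, N5→#4 6, N6→#3 11  ⇒ total 55.
Compare {#1, #2, #3}: total 56.
Compare {#1, #2, #4}: total 57.
No size-3 selection does better; minimum is 55.

55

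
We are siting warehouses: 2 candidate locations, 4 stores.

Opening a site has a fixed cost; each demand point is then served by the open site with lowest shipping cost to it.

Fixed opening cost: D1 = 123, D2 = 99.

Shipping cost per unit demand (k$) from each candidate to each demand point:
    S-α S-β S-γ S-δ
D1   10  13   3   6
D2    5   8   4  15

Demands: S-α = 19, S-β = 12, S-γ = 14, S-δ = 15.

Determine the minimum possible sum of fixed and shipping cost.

Open {D1, D2}: assign each demand point to its cheapest open site.
  S-α→D2 19×5=95, S-β→D2 12×8=96, S-γ→D1 14×3=42, S-δ→D1 15×6=90
  shipping cost 323, fixed 222 → total 545.
Compare {D2}: shipping cost 472 + fixed 99 = 571.
Compare {D1}: shipping cost 478 + fixed 123 = 601.

545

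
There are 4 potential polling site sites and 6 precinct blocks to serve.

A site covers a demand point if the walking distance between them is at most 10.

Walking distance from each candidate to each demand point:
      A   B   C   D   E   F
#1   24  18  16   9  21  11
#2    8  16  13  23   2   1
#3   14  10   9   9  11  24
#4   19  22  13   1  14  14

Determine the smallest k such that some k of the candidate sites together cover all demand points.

Coverage sets (demand points within 10 of each site):
  #1: {D}
  #2: {A, E, F}
  #3: {B, C, D}
  #4: {D}
No single site covers all 6 demand points.
But {#2, #3} covers everything, so the minimum is 2.

2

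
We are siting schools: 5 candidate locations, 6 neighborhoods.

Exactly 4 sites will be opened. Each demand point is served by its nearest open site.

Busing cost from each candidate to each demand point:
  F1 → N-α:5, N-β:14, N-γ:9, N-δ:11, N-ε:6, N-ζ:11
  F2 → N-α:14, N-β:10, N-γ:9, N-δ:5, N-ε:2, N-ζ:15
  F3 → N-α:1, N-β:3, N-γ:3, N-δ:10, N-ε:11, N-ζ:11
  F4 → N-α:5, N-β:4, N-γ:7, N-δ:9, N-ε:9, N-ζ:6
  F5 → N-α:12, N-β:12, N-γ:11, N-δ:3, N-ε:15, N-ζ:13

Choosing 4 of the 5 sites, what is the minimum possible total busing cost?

18

Open {F2, F3, F4, F5}.
  N-α→F3 1, N-β→F3 3, N-γ→F3 3, N-δ→F5 3, N-ε→F2 2, N-ζ→F4 6  ⇒ total 18.
Compare {F1, F2, F3, F4}: total 20.
Compare {F1, F3, F4, F5}: total 22.
No size-4 selection does better; minimum is 18.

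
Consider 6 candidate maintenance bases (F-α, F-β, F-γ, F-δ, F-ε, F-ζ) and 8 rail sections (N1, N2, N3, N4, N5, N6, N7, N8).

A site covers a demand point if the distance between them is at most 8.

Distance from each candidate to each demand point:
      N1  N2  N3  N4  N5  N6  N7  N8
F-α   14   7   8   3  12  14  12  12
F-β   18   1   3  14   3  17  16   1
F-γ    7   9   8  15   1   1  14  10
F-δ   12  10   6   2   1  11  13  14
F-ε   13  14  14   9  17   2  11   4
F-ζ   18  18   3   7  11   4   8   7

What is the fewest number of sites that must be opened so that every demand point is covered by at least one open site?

3

Coverage sets (demand points within 8 of each site):
  F-α: {N2, N3, N4}
  F-β: {N2, N3, N5, N8}
  F-γ: {N1, N3, N5, N6}
  F-δ: {N3, N4, N5}
  F-ε: {N6, N8}
  F-ζ: {N3, N4, N6, N7, N8}
No 2 sites suffice: every size-2 union leaves at least one demand point uncovered.
But {F-α, F-γ, F-ζ} covers everything, so the minimum is 3.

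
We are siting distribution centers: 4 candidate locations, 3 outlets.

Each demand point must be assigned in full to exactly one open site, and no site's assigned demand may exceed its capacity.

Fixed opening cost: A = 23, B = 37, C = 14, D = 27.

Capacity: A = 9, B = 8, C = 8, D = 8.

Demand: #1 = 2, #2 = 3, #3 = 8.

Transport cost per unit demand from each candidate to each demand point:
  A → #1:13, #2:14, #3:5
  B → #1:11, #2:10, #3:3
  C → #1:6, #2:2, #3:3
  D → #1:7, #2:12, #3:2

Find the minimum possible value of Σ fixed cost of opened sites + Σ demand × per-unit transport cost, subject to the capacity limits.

75

Open {C, D}; cheapest assignment that respects the capacities:
  C (cap 8, load 5): #1, #2 — cost 2×6 + 3×2 = 18
  D (cap 8, load 8): #3 — cost 8×2 = 16
  Shipping 34, fixed 41 → total 75.
  Any other capacity-feasible assignment to {C, D} ships for at least 34.
Compare {B, C}: its best feasible assignment gives total 93.
Compare {A, C}: its best feasible assignment gives total 95.
Every other set of open sites that can feasibly serve all demand totals ≥ 93 even under its best assignment. Minimum: 75.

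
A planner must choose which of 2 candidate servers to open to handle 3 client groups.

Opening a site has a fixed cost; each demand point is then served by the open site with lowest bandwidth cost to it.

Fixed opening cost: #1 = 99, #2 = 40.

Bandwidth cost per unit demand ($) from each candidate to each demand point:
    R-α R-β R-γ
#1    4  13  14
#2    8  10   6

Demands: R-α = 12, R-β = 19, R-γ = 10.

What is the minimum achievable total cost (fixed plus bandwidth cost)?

Open {#2}: assign each demand point to its cheapest open site.
  R-α→#2 12×8=96, R-β→#2 19×10=190, R-γ→#2 10×6=60
  bandwidth cost 346, fixed 40 → total 386.
Compare {#1, #2}: bandwidth cost 298 + fixed 139 = 437.
Compare {#1}: bandwidth cost 435 + fixed 99 = 534.

386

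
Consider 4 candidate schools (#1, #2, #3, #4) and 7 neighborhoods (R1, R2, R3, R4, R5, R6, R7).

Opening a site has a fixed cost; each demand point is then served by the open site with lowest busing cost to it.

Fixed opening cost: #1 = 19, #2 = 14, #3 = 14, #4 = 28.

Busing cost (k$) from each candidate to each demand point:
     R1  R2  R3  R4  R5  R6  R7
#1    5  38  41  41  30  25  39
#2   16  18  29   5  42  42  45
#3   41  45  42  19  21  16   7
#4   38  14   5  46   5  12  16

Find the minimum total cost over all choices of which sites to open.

115

Open {#2, #4}: assign each demand point to its cheapest open site.
  R1→#2 16, R2→#4 14, R3→#4 5, R4→#2 5, R5→#4 5, R6→#4 12, R7→#4 16
  busing cost 73, fixed 42 → total 115.
Compare {#2, #3, #4}: busing cost 64 + fixed 56 = 120.
Compare {#1, #2, #4}: busing cost 62 + fixed 61 = 123.
Compare {#1, #3, #4}: busing cost 67 + fixed 61 = 128.
All other subsets cost ≥ 120. Minimum total cost: 115.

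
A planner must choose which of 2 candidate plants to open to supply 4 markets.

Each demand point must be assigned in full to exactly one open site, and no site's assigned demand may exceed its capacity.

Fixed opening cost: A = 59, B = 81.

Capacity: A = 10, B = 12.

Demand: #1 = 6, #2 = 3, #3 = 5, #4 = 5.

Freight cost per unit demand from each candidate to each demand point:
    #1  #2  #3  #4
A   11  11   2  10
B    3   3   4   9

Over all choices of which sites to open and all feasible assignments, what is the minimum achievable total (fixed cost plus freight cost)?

227

Open {A, B}; cheapest assignment that respects the capacities:
  A (cap 10, load 10): #3, #4 — cost 5×2 + 5×10 = 60
  B (cap 12, load 9): #1, #2 — cost 6×3 + 3×3 = 27
  Shipping 87, fixed 140 → total 227.
  Any other capacity-feasible assignment to {A, B} ships for at least 87.
Total demand is 19 and no other set of sites has combined capacity ≥ 19, so {A, B} is the only feasible choice of open sites. Minimum: 227.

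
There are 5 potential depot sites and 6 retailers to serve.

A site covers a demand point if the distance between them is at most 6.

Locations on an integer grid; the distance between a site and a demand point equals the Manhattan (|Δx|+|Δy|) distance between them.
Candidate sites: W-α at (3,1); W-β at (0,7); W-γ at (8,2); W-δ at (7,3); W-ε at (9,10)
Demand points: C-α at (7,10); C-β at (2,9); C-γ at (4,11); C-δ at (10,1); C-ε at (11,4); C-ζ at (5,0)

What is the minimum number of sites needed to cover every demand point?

3

Coverage sets (demand points within 6 of each site):
  W-α: {C-ζ}
  W-β: {C-β}
  W-γ: {C-δ, C-ε, C-ζ}
  W-δ: {C-δ, C-ε, C-ζ}
  W-ε: {C-α, C-γ}
No 2 sites suffice: every size-2 union leaves at least one demand point uncovered.
But {W-β, W-γ, W-ε} covers everything, so the minimum is 3.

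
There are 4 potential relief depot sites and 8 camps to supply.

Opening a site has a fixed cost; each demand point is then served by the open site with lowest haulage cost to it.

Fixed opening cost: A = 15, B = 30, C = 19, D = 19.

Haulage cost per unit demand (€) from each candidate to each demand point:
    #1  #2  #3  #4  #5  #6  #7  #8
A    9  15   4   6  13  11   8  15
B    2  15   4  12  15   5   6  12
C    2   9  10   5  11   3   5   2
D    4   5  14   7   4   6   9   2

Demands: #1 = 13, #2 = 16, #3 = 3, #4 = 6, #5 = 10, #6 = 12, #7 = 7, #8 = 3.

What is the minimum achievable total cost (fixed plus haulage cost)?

318

Open {A, C, D}: assign each demand point to its cheapest open site.
  #1→C 13×2=26, #2→D 16×5=80, #3→A 3×4=12, #4→C 6×5=30, #5→D 10×4=40, #6→C 12×3=36, #7→C 7×5=35, #8→C 3×2=6
  haulage cost 265, fixed 53 → total 318.
Compare {C, D}: haulage cost 283 + fixed 38 = 321.
Compare {B, C, D}: haulage cost 265 + fixed 68 = 333.
Compare {A, B, C, D}: haulage cost 265 + fixed 83 = 348.
All other subsets cost ≥ 321. Minimum total cost: 318.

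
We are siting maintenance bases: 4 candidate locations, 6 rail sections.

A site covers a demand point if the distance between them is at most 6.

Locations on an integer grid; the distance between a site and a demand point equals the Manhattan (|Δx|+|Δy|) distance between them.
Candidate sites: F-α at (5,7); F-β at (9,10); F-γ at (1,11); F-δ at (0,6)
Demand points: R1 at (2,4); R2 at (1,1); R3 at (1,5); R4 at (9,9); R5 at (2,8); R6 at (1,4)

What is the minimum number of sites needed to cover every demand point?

2

Coverage sets (demand points within 6 of each site):
  F-α: {R1, R3, R4, R5}
  F-β: {R4}
  F-γ: {R3, R5}
  F-δ: {R1, R2, R3, R5, R6}
No single site covers all 6 demand points.
But {F-α, F-δ} covers everything, so the minimum is 2.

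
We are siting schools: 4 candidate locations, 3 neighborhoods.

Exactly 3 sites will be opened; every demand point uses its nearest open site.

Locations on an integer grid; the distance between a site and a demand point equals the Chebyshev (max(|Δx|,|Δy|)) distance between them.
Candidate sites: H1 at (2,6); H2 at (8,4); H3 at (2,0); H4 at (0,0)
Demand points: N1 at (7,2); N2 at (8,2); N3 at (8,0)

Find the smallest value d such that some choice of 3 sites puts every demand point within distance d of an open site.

Open {H1, H2, H3}.
  Farthest demand point is N3 at distance 4 (to H2); all others are ≤ 4.
With {H1, H2, H4} the worst case is 4.
With {H2, H3, H4} the worst case is 4.
No size-3 selection achieves below 4.

4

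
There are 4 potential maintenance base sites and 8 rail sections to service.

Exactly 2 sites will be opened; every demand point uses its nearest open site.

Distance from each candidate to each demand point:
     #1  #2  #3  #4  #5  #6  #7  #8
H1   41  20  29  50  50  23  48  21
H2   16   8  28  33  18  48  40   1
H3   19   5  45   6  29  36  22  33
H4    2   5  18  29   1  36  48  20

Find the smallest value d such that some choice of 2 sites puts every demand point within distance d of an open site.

Open {H1, H3}.
  Farthest demand point is #3 at distance 29 (to H1); all others are ≤ 29.
With {H2, H3} the worst case is 36.
With {H3, H4} the worst case is 36.
No size-2 selection achieves below 29.

29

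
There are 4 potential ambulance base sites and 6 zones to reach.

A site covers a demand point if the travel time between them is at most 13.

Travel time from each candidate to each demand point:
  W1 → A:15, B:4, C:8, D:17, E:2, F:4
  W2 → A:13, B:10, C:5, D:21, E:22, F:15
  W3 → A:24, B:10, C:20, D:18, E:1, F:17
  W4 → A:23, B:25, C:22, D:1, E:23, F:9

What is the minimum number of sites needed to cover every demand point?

Coverage sets (demand points within 13 of each site):
  W1: {B, C, E, F}
  W2: {A, B, C}
  W3: {B, E}
  W4: {D, F}
No 2 sites suffice: every size-2 union leaves at least one demand point uncovered.
But {W1, W2, W4} covers everything, so the minimum is 3.

3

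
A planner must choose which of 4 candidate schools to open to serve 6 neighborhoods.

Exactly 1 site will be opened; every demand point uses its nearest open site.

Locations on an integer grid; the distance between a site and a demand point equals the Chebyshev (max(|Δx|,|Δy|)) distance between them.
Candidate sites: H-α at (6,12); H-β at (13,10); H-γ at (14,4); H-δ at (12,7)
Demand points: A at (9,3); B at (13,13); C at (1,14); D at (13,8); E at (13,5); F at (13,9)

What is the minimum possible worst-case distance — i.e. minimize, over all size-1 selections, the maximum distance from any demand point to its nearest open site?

Open {H-α}.
  Farthest demand point is A at distance 9 (to H-α); all others are ≤ 9.
With {H-δ} the worst case is 11.
With {H-β} the worst case is 12.
No size-1 selection achieves below 9.

9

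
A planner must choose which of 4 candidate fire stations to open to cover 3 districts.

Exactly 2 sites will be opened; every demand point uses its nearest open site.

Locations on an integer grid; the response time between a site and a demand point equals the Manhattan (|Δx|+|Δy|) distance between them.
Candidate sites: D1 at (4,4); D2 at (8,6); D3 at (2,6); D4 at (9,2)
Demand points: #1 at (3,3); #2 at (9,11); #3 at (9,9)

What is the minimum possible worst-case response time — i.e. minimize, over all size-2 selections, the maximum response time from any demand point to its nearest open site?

6

Open {D1, D2}.
  Farthest demand point is #2 at response time 6 (to D2); all others are ≤ 6.
With {D2, D3} the worst case is 6.
With {D2, D4} the worst case is 7.
No size-2 selection achieves below 6.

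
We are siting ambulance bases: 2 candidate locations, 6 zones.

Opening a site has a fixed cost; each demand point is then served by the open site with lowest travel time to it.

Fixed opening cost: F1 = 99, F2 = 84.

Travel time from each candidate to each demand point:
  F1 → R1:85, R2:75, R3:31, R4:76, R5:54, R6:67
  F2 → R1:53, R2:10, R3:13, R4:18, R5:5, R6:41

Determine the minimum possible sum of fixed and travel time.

Open {F2}: assign each demand point to its cheapest open site.
  R1→F2 53, R2→F2 10, R3→F2 13, R4→F2 18, R5→F2 5, R6→F2 41
  travel time 140, fixed 84 → total 224.
Compare {F1, F2}: travel time 140 + fixed 183 = 323.
Compare {F1}: travel time 388 + fixed 99 = 487.

224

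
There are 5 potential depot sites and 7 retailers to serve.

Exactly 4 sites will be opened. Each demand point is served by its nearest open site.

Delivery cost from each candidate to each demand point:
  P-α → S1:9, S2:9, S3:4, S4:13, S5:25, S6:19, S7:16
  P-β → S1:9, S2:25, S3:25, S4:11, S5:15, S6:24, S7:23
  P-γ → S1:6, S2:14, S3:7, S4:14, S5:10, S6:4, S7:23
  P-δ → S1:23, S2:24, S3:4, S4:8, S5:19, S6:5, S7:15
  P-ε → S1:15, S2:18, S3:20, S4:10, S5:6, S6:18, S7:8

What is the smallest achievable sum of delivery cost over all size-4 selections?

45

Open {P-α, P-γ, P-δ, P-ε}.
  S1→P-γ 6, S2→P-α 9, S3→P-α 4, S4→P-δ 8, S5→P-ε 6, S6→P-γ 4, S7→P-ε 8  ⇒ total 45.
Compare {P-α, P-β, P-γ, P-ε}: total 47.
Compare {P-α, P-β, P-δ, P-ε}: total 49.
No size-4 selection does better; minimum is 45.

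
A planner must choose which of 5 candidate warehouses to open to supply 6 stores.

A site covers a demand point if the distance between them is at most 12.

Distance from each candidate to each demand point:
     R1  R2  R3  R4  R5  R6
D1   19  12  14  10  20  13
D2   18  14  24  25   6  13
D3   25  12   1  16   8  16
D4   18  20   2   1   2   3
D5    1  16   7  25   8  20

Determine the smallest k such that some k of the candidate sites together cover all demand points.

Coverage sets (demand points within 12 of each site):
  D1: {R2, R4}
  D2: {R5}
  D3: {R2, R3, R5}
  D4: {R3, R4, R5, R6}
  D5: {R1, R3, R5}
No 2 sites suffice: every size-2 union leaves at least one demand point uncovered.
But {D1, D4, D5} covers everything, so the minimum is 3.

3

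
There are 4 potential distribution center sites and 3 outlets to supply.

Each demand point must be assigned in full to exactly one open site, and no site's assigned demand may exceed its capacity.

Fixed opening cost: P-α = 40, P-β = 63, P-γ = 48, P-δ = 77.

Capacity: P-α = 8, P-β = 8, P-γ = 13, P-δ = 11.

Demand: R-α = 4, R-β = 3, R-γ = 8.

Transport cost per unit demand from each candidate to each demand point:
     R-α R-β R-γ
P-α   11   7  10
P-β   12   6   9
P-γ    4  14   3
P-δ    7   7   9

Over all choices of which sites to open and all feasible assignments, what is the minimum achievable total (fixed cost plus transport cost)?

Open {P-α, P-γ}; cheapest assignment that respects the capacities:
  P-α (cap 8, load 3): R-β — cost 3×7 = 21
  P-γ (cap 13, load 12): R-α, R-γ — cost 4×4 + 8×3 = 40
  Shipping 61, fixed 88 → total 149.
  Any other capacity-feasible assignment to {P-α, P-γ} ships for at least 61.
Compare {P-β, P-γ}: its best feasible assignment gives total 169.
Compare {P-γ, P-δ}: its best feasible assignment gives total 186.
Every other set of open sites that can feasibly serve all demand totals ≥ 169 even under its best assignment. Minimum: 149.

149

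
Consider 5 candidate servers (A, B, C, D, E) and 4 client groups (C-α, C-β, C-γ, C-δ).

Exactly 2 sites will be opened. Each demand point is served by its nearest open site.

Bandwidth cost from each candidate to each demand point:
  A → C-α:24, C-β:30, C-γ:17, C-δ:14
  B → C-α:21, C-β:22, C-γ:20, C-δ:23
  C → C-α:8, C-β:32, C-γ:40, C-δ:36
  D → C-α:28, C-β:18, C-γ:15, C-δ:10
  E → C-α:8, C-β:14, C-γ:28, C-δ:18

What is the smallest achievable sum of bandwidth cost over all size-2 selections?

47

Open {D, E}.
  C-α→E 8, C-β→E 14, C-γ→D 15, C-δ→D 10  ⇒ total 47.
Compare {C, D}: total 51.
Compare {A, E}: total 53.
No size-2 selection does better; minimum is 47.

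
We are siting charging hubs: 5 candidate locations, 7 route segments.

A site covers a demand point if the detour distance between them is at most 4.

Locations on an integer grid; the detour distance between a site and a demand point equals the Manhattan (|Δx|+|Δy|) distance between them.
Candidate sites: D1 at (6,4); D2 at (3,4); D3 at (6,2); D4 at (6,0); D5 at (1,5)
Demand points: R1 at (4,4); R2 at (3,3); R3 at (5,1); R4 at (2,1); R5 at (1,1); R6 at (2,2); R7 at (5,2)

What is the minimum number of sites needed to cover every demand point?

3

Coverage sets (demand points within 4 of each site):
  D1: {R1, R2, R3, R7}
  D2: {R1, R2, R4, R6, R7}
  D3: {R1, R2, R3, R6, R7}
  D4: {R3, R7}
  D5: {R1, R2, R5, R6}
No 2 sites suffice: every size-2 union leaves at least one demand point uncovered.
But {D1, D2, D5} covers everything, so the minimum is 3.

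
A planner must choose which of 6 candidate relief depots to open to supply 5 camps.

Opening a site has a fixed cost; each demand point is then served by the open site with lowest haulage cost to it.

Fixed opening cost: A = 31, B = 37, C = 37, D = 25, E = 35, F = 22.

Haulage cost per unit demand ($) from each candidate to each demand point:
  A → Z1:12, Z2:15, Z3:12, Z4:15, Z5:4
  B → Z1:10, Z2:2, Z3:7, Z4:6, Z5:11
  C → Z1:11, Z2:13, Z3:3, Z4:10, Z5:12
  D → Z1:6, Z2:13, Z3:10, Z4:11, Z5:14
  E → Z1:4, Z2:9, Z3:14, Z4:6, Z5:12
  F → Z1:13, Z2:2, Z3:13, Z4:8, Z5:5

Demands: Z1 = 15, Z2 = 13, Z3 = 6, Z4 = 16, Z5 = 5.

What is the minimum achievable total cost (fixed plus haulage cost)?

319

Open {C, E, F}: assign each demand point to its cheapest open site.
  Z1→E 15×4=60, Z2→F 13×2=26, Z3→C 6×3=18, Z4→E 16×6=96, Z5→F 5×5=25
  haulage cost 225, fixed 94 → total 319.
Compare {E, F}: haulage cost 285 + fixed 57 = 342.
Compare {B, E, F}: haulage cost 249 + fixed 94 = 343.
Compare {C, D, E, F}: haulage cost 225 + fixed 119 = 344.
All other subsets cost ≥ 342. Minimum total cost: 319.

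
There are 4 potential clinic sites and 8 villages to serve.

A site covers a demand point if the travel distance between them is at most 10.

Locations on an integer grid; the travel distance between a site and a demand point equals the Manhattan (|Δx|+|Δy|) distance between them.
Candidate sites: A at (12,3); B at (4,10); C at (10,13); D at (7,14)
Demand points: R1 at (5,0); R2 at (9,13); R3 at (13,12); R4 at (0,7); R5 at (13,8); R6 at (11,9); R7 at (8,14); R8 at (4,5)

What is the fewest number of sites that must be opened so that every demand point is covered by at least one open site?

2

Coverage sets (demand points within 10 of each site):
  A: {R1, R3, R5, R6, R8}
  B: {R2, R4, R6, R7, R8}
  C: {R2, R3, R5, R6, R7}
  D: {R2, R3, R6, R7}
No single site covers all 8 demand points.
But {A, B} covers everything, so the minimum is 2.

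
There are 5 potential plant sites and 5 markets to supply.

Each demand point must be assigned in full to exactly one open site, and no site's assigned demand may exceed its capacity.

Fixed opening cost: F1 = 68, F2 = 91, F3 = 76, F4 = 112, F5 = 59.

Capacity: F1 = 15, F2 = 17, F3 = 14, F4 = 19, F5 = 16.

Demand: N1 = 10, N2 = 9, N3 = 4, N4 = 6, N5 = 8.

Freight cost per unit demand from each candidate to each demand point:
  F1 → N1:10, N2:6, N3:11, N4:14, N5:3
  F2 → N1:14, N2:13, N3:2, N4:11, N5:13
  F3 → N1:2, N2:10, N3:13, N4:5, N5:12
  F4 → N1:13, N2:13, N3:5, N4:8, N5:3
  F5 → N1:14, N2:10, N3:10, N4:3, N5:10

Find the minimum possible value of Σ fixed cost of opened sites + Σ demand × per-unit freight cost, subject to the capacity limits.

399

Open {F1, F3, F5}; cheapest assignment that respects the capacities:
  F1 (cap 15, load 12): N3, N5 — cost 4×11 + 8×3 = 68
  F3 (cap 14, load 10): N1 — cost 10×2 = 20
  F5 (cap 16, load 15): N2, N4 — cost 9×10 + 6×3 = 108
  Shipping 196, fixed 203 → total 399.
  Any other capacity-feasible assignment to {F1, F3, F5} ships for at least 196.
Compare {F3, F4, F5}: its best feasible assignment gives total 419.
Compare {F1, F3, F4}: its best feasible assignment gives total 422.
Every other set of open sites that can feasibly serve all demand totals ≥ 419 even under its best assignment. Minimum: 399.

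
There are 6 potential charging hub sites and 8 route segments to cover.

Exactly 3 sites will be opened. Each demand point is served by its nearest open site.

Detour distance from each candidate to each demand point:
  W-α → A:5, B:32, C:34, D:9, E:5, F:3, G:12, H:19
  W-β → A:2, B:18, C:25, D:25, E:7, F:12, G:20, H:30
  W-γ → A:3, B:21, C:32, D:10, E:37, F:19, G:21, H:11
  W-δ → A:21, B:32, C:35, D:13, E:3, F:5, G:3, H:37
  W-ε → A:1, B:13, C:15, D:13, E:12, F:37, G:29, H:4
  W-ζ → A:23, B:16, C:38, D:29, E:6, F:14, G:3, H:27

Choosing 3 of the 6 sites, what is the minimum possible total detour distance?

Open {W-α, W-δ, W-ε}.
  A→W-ε 1, B→W-ε 13, C→W-ε 15, D→W-α 9, E→W-δ 3, F→W-α 3, G→W-δ 3, H→W-ε 4  ⇒ total 51.
Compare {W-α, W-ε, W-ζ}: total 53.
Compare {W-γ, W-δ, W-ε}: total 54.
No size-3 selection does better; minimum is 51.

51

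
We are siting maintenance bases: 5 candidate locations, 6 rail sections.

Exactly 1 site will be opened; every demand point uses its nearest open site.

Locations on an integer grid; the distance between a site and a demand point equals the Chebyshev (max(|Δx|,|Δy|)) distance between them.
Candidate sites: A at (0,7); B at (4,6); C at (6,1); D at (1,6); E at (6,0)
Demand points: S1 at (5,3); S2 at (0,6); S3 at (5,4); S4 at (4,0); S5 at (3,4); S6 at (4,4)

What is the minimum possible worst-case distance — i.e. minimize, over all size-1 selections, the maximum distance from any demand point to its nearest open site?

6

Open {B}.
  Farthest demand point is S4 at distance 6 (to B); all others are ≤ 6.
With {C} the worst case is 6.
With {D} the worst case is 6.
No size-1 selection achieves below 6.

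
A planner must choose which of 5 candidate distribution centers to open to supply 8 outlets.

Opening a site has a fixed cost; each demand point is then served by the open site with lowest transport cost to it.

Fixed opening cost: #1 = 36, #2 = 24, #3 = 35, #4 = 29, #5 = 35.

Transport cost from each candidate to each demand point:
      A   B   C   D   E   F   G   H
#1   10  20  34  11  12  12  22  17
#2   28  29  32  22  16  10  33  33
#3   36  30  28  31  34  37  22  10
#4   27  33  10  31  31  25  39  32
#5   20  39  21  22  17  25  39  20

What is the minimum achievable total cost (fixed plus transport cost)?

Open {#1}: assign each demand point to its cheapest open site.
  A→#1 10, B→#1 20, C→#1 34, D→#1 11, E→#1 12, F→#1 12, G→#1 22, H→#1 17
  transport cost 138, fixed 36 → total 174.
Compare {#1, #4}: transport cost 114 + fixed 65 = 179.
Compare {#1, #2}: transport cost 134 + fixed 60 = 194.
Compare {#1, #3}: transport cost 125 + fixed 71 = 196.
All other subsets cost ≥ 179. Minimum total cost: 174.

174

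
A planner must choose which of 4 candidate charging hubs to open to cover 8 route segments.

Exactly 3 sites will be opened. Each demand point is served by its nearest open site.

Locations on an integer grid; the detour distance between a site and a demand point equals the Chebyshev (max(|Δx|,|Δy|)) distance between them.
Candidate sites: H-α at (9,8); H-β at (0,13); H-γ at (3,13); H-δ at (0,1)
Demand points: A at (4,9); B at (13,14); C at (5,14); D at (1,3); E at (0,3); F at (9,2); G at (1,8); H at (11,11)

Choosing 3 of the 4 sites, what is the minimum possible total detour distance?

30

Open {H-α, H-γ, H-δ}.
  A→H-γ 4, B→H-α 6, C→H-γ 2, D→H-δ 2, E→H-δ 2, F→H-α 6, G→H-γ 5, H→H-α 3  ⇒ total 30.
Compare {H-α, H-β, H-δ}: total 33.
Compare {H-β, H-γ, H-δ}: total 42.
No size-3 selection does better; minimum is 30.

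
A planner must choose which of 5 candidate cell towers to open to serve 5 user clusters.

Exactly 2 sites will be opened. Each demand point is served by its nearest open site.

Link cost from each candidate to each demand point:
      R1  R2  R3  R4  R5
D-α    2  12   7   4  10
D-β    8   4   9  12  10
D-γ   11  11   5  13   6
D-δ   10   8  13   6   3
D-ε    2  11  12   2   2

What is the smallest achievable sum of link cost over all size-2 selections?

19

Open {D-β, D-ε}.
  R1→D-ε 2, R2→D-β 4, R3→D-β 9, R4→D-ε 2, R5→D-ε 2  ⇒ total 19.
Compare {D-γ, D-ε}: total 22.
Compare {D-α, D-δ}: total 24.
No size-2 selection does better; minimum is 19.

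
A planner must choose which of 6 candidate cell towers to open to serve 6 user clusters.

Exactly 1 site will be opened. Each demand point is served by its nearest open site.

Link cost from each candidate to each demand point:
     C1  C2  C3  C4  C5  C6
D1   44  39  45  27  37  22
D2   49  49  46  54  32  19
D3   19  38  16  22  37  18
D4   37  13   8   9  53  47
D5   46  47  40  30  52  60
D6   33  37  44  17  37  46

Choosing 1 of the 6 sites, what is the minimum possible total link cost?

Open {D3}.
  C1→D3 19, C2→D3 38, C3→D3 16, C4→D3 22, C5→D3 37, C6→D3 18  ⇒ total 150.
Compare {D4}: total 167.
Compare {D1}: total 214.
No size-1 selection does better; minimum is 150.

150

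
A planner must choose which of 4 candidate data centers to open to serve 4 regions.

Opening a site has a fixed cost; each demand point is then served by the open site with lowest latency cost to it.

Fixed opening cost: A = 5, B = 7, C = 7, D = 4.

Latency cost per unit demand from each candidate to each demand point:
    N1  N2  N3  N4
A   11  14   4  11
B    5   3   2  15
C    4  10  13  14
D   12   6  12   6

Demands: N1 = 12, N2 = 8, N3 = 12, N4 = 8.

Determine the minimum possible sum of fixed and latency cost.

Open {B, C, D}: assign each demand point to its cheapest open site.
  N1→C 12×4=48, N2→B 8×3=24, N3→B 12×2=24, N4→D 8×6=48
  latency cost 144, fixed 18 → total 162.
Compare {B, D}: latency cost 156 + fixed 11 = 167.
Compare {A, B, C, D}: latency cost 144 + fixed 23 = 167.
Compare {A, B, D}: latency cost 156 + fixed 16 = 172.
All other subsets cost ≥ 167. Minimum total cost: 162.

162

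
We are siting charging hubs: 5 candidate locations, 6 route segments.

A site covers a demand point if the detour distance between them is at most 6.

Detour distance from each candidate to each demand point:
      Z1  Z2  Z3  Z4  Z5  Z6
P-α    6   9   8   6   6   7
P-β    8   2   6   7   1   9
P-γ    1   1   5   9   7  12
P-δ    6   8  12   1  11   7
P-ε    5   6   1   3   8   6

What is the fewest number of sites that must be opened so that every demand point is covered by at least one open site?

2

Coverage sets (demand points within 6 of each site):
  P-α: {Z1, Z4, Z5}
  P-β: {Z2, Z3, Z5}
  P-γ: {Z1, Z2, Z3}
  P-δ: {Z1, Z4}
  P-ε: {Z1, Z2, Z3, Z4, Z6}
No single site covers all 6 demand points.
But {P-α, P-ε} covers everything, so the minimum is 2.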